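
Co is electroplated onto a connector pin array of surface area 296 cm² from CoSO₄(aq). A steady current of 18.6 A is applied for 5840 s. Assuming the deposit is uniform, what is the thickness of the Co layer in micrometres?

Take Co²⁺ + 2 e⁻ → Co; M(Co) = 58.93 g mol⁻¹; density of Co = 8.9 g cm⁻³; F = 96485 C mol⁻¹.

126 μm

Q = I·t = 18.60 × 5840.0 = 108600 C; n(e⁻) = 1.126 mol.
n(Co) = n(e⁻)/2 = 0.5629 mol, so m = 0.5629 × 58.93 = 33.17 g.
Volume = m/ρ = 33.17 / 8.9 = 3.727 cm³.
Thickness = V/A = 3.727 / 296 = 0.0126 cm = 126 μm.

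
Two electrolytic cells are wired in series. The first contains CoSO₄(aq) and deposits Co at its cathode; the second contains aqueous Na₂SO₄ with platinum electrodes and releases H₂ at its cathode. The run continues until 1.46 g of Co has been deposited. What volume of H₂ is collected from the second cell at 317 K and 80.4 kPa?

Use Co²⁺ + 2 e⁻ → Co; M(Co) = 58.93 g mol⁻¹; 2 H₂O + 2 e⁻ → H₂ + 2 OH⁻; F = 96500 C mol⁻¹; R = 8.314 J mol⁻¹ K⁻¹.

n(Co) = 1.46 / 58.93 = 0.02478 mol, so n(e⁻) = 2 × 0.02478 = 0.04955 mol.
The cells are in series, so the same 0.04955 mol of electrons passes through the second cell.
2 H₂O + 2 e⁻ → H₂ + 2 OH⁻ — 2 mol e⁻ per mol H₂, so n(H₂) = 0.04955/2 = 0.02478 mol.
V = nRT/P = (0.02478 × 8.314 × 317) / (80.4 × 10³) = 8.12 × 10⁻⁴ m³ = 0.812 L.

0.812 L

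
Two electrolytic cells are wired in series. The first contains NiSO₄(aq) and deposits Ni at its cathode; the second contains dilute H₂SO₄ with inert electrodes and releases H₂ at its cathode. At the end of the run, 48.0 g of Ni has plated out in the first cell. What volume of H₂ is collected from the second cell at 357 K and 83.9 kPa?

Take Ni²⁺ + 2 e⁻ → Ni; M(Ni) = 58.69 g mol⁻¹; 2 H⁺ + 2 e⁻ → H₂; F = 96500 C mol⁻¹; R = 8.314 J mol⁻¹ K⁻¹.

28.9 L

n(Ni) = 48.0 / 58.69 = 0.8179 mol, so n(e⁻) = 2 × 0.8179 = 1.636 mol.
The cells are in series, so the same 1.636 mol of electrons passes through the second cell.
2 H⁺ + 2 e⁻ → H₂ — 2 mol e⁻ per mol H₂, so n(H₂) = 1.636/2 = 0.8179 mol.
V = nRT/P = (0.8179 × 8.314 × 357) / (83.9 × 10³) = 0.0289 m³ = 28.9 L.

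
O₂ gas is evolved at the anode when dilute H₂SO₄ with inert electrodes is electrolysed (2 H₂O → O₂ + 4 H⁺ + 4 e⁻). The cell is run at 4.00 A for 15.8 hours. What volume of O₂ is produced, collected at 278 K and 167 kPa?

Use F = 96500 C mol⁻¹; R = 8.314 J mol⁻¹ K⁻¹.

8.16 L

Q = I·t = 4.000 A × 56880 s = 227500 C.
n(e⁻) = Q/F = 227500 / 96500 = 2.358 mol.
4 electrons are transferred per O₂ molecule, so n(O₂) = 2.358 / 4 = 0.5894 mol.
V = nRT/P = (0.5894 × 8.314 × 278) / (167 × 10³ Pa) = 0.00816 m³ = 8.16 L.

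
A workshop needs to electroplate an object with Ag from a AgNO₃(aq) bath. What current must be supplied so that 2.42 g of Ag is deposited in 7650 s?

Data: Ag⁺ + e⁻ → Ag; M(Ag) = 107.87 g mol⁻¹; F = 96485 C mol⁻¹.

0.283 A

n(Ag) = 2.42 / 107.87 = 0.02243 mol.
n(e⁻) = 1 × 0.02243 = 0.02243 mol.
Q = n(e⁻)·F = 0.02243 × 96485 = 2165 C.
I = Q/t = 2165 / 7650.0 s = 0.283 A.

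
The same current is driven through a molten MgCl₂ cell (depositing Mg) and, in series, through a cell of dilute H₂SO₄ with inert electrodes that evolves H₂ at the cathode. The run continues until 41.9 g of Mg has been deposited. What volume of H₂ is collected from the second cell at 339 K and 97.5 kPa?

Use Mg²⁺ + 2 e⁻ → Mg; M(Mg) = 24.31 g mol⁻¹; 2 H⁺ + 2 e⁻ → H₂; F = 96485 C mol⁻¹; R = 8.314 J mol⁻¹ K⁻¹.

n(Mg) = 41.9 / 24.31 = 1.724 mol, so n(e⁻) = 2 × 1.724 = 3.447 mol.
The cells are in series, so the same 3.447 mol of electrons passes through the second cell.
2 H⁺ + 2 e⁻ → H₂ — 2 mol e⁻ per mol H₂, so n(H₂) = 3.447/2 = 1.724 mol.
V = nRT/P = (1.724 × 8.314 × 339) / (97.5 × 10³) = 0.0498 m³ = 49.8 L.

49.8 L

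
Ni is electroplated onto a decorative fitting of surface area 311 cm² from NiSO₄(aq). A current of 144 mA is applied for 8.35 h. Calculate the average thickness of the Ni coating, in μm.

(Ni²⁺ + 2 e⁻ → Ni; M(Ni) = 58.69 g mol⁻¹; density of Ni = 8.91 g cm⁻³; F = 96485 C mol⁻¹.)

Q = I·t = 0.1440 × 30060 = 4329 C; n(e⁻) = 0.04486 mol.
n(Ni) = n(e⁻)/2 = 0.02243 mol, so m = 0.02243 × 58.69 = 1.317 g.
Volume = m/ρ = 1.317 / 8.91 = 0.1478 cm³.
Thickness = V/A = 0.1478 / 311 = 4.75 × 10⁻⁴ cm = 4.75 μm.

4.75 μm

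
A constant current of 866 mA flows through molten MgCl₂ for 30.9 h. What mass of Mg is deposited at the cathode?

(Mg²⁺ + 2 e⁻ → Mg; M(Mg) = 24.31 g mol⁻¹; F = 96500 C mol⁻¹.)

Q = I·t = 0.8660 A × 111240 s = 96330 C.
n(e⁻) = Q/F = 96330 / 96500 = 0.9983 mol.
Mg²⁺ + 2 e⁻ → Mg, so n(Mg) = n(e⁻)/2 = 0.4991 mol.
m = n·M = 0.4991 × 24.31 = 12.1 g.

12.1 g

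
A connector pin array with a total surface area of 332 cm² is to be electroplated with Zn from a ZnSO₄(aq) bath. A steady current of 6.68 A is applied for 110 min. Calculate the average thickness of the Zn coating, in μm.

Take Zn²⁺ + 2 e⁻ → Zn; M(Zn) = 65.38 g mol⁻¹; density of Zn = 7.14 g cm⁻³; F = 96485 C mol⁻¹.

Q = I·t = 6.680 × 6600.0 = 44090 C; n(e⁻) = 0.4569 mol.
n(Zn) = n(e⁻)/2 = 0.2285 mol, so m = 0.2285 × 65.38 = 14.94 g.
Volume = m/ρ = 14.94 / 7.14 = 2.092 cm³.
Thickness = V/A = 2.092 / 332 = 0.00630 cm = 63.0 μm.

63.0 μm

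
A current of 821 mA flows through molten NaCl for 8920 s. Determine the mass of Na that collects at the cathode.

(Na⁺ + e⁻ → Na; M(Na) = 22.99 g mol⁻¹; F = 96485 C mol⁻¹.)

Q = I·t = 0.8210 A × 8920.0 s = 7323 C.
n(e⁻) = Q/F = 7323 / 96485 = 0.07590 mol.
Na⁺ + e⁻ → Na, so n(Na) = n(e⁻)/1 = 0.07590 mol.
m = n·M = 0.07590 × 22.99 = 1.74 g.

1.74 g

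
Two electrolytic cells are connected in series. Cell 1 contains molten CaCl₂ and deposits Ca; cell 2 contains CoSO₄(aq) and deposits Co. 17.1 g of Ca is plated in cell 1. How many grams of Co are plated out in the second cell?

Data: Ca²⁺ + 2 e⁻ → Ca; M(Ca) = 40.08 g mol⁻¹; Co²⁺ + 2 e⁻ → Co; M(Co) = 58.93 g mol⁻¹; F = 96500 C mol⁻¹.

n(Ca) = 17.1 / 40.08 = 0.4266 mol.
Since Ca²⁺ + 2 e⁻ → Ca, n(e⁻) passed = 2 × 0.4266 = 0.8533 mol.
Cells in series carry the same charge, so the same 0.8533 mol of electrons passes through cell 2.
Co²⁺ + 2 e⁻ → Co, so n(Co) = 0.8533 / 2 = 0.4266 mol.
m(Co) = 0.4266 × 58.93 = 25.1 g.

25.1 g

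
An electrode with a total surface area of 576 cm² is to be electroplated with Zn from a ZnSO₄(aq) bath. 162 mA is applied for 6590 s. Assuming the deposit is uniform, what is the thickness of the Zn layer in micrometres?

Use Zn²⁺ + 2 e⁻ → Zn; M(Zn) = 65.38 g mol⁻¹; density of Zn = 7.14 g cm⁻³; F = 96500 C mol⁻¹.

0.879 μm

Q = I·t = 0.1620 × 6590.0 = 1068 C; n(e⁻) = 0.01106 mol.
n(Zn) = n(e⁻)/2 = 0.005532 mol, so m = 0.005532 × 65.38 = 0.3616 g.
Volume = m/ρ = 0.3616 / 7.14 = 0.05065 cm³.
Thickness = V/A = 0.05065 / 576 = 8.79 × 10⁻⁵ cm = 0.879 μm.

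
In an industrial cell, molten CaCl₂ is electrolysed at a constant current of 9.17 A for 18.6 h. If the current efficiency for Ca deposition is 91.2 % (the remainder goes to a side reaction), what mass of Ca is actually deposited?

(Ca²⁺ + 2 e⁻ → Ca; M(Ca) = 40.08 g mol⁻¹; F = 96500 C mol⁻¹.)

Q = I·t = 9.170 × 66960 = 614000 C.
n(e⁻) = 614000/96500 = 6.363 mol; theoretically n(Ca) = 6.363/2 = 3.181 mol, m_theo = 127.5 g.
At 91.2 % efficiency, m_actual = 0.912 × 127.5 = 116 g.

116 g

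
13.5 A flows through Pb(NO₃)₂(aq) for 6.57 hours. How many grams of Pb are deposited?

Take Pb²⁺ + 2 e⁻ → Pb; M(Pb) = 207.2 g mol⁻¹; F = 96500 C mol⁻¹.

343 g

Q = I·t = 13.50 A × 23652 s = 319300 C.
n(e⁻) = Q/F = 319300 / 96500 = 3.309 mol.
Pb²⁺ + 2 e⁻ → Pb, so n(Pb) = n(e⁻)/2 = 1.654 mol.
m = n·M = 1.654 × 207.2 = 343 g.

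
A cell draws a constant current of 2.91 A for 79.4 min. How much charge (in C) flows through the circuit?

Q = I·t = 2.910 A × 4764.0 s = 13900 C.

13900 C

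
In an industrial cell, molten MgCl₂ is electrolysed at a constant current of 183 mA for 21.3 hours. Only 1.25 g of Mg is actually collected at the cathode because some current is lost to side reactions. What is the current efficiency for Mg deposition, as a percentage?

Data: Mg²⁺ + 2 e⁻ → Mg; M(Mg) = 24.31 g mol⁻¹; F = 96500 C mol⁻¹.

Q = I·t = 0.1830 × 76680 = 14030 C; n(e⁻) = 14030/96500 = 0.1454 mol.
Theoretical n(Mg) = n(e⁻)/2 = 0.07271 mol, i.e. m_theo = 0.07271 × 24.31 = 1.768 g.
Efficiency = m_actual / m_theo = 1.25 / 1.768 = 70.7 %.

70.7 %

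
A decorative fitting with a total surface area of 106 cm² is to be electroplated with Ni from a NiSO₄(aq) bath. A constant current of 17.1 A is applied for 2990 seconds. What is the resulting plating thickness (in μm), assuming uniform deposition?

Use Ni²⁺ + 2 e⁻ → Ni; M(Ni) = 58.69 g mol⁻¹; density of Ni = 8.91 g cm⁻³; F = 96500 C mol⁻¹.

Q = I·t = 17.10 × 2990.0 = 51130 C; n(e⁻) = 0.5298 mol.
n(Ni) = n(e⁻)/2 = 0.2649 mol, so m = 0.2649 × 58.69 = 15.55 g.
Volume = m/ρ = 15.55 / 8.91 = 1.745 cm³.
Thickness = V/A = 1.745 / 106 = 0.0165 cm = 165 μm.

165 μm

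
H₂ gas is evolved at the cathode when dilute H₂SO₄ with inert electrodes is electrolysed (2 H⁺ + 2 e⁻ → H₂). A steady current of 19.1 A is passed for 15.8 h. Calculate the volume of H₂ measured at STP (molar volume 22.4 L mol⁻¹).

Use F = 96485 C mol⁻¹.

126 L

Q = I·t = 19.10 A × 56880 s = 1086000 C.
n(e⁻) = Q/F = 1086000 / 96485 = 11.26 mol.
2 electrons are transferred per H₂ molecule, so n(H₂) = 11.26 / 2 = 5.630 mol.
V = n × V_m = 5.630 × 22.4 = 126 L.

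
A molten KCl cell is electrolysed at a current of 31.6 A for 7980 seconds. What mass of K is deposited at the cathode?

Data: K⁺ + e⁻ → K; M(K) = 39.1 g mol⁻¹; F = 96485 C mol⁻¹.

102 g

Q = I·t = 31.60 A × 7980.0 s = 252200 C.
n(e⁻) = Q/F = 252200 / 96485 = 2.614 mol.
K⁺ + e⁻ → K, so n(K) = n(e⁻)/1 = 2.614 mol.
m = n·M = 2.614 × 39.1 = 102 g.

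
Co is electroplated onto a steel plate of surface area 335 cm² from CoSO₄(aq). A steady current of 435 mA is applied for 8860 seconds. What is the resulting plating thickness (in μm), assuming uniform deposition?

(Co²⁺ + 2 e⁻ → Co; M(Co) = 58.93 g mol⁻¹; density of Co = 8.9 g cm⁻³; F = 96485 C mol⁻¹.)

Q = I·t = 0.4350 × 8860.0 = 3854 C; n(e⁻) = 0.03995 mol.
n(Co) = n(e⁻)/2 = 0.01997 mol, so m = 0.01997 × 58.93 = 1.177 g.
Volume = m/ρ = 1.177 / 8.9 = 0.1322 cm³.
Thickness = V/A = 0.1322 / 335 = 3.95 × 10⁻⁴ cm = 3.95 μm.

3.95 μm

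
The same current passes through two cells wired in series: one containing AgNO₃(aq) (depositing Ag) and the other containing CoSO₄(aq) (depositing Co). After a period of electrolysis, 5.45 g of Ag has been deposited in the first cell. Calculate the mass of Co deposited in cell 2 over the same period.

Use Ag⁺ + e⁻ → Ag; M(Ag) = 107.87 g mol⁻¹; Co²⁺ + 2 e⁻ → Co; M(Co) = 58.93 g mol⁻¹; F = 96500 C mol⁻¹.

n(Ag) = 5.45 / 107.87 = 0.05052 mol.
Since Ag⁺ + e⁻ → Ag, n(e⁻) passed = 1 × 0.05052 = 0.05052 mol.
Cells in series carry the same charge, so the same 0.05052 mol of electrons passes through cell 2.
Co²⁺ + 2 e⁻ → Co, so n(Co) = 0.05052 / 2 = 0.02526 mol.
m(Co) = 0.02526 × 58.93 = 1.49 g.

1.49 g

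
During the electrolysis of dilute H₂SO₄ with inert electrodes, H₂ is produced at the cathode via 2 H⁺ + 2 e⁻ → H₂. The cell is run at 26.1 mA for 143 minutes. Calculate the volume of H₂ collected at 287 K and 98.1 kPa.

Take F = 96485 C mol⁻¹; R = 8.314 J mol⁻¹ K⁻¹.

0.0282 L

Q = I·t = 0.02610 A × 8580.0 s = 223.9 C.
n(e⁻) = Q/F = 223.9 / 96485 = 0.002321 mol.
2 electrons are transferred per H₂ molecule, so n(H₂) = 0.002321 / 2 = 0.001160 mol.
V = nRT/P = (0.001160 × 8.314 × 287) / (98.1 × 10³ Pa) = 2.82 × 10⁻⁵ m³ = 0.0282 L.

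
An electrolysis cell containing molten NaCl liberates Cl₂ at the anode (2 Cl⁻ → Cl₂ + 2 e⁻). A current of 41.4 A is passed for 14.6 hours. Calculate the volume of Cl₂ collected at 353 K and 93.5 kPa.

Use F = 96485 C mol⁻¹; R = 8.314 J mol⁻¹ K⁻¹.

Q = I·t = 41.40 A × 52560 s = 2176000 C.
n(e⁻) = Q/F = 2176000 / 96485 = 22.55 mol.
2 electrons are transferred per Cl₂ molecule, so n(Cl₂) = 22.55 / 2 = 11.28 mol.
V = nRT/P = (11.28 × 8.314 × 353) / (93.5 × 10³ Pa) = 0.354 m³ = 354 L.

354 L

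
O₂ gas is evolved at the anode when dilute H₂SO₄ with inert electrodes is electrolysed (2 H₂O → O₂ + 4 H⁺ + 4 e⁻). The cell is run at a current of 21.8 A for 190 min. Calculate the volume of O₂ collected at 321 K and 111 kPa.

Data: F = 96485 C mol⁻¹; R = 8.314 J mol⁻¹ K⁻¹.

15.5 L

Q = I·t = 21.80 A × 11400 s = 248500 C.
n(e⁻) = Q/F = 248500 / 96485 = 2.576 mol.
4 electrons are transferred per O₂ molecule, so n(O₂) = 2.576 / 4 = 0.6439 mol.
V = nRT/P = (0.6439 × 8.314 × 321) / (111 × 10³ Pa) = 0.0155 m³ = 15.5 L.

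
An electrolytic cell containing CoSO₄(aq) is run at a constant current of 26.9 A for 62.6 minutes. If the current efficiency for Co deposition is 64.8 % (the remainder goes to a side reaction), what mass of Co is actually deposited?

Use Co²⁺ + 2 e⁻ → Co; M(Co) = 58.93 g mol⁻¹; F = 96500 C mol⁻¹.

Q = I·t = 26.90 × 3756.0 = 101000 C.
n(e⁻) = 101000/96500 = 1.047 mol; theoretically n(Co) = 1.047/2 = 0.5235 mol, m_theo = 30.85 g.
At 64.8 % efficiency, m_actual = 0.648 × 30.85 = 20.0 g.

20.0 g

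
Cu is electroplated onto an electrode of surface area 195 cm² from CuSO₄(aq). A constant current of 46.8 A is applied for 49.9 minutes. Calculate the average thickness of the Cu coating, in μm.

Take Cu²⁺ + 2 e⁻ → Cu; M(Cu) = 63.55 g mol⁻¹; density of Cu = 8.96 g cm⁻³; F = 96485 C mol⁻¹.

Q = I·t = 46.80 × 2994.0 = 140100 C; n(e⁻) = 1.452 mol.
n(Cu) = n(e⁻)/2 = 0.7261 mol, so m = 0.7261 × 63.55 = 46.14 g.
Volume = m/ρ = 46.14 / 8.96 = 5.150 cm³.
Thickness = V/A = 5.150 / 195 = 0.0264 cm = 264 μm.

264 μm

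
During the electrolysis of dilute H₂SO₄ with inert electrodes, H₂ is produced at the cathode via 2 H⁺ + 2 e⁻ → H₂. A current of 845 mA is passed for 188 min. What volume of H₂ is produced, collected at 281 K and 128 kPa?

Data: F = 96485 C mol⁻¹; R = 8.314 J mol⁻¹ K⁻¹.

0.902 L

Q = I·t = 0.8450 A × 11280 s = 9532 C.
n(e⁻) = Q/F = 9532 / 96485 = 0.09879 mol.
2 electrons are transferred per H₂ molecule, so n(H₂) = 0.09879 / 2 = 0.04939 mol.
V = nRT/P = (0.04939 × 8.314 × 281) / (128 × 10³ Pa) = 9.02 × 10⁻⁴ m³ = 0.902 L.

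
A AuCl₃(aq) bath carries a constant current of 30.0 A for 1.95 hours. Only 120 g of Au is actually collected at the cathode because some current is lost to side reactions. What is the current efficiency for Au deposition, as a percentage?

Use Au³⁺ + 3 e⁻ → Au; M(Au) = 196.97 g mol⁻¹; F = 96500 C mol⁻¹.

Q = I·t = 30.00 × 7020.0 = 210600 C; n(e⁻) = 210600/96500 = 2.182 mol.
Theoretical n(Au) = n(e⁻)/3 = 0.7275 mol, i.e. m_theo = 0.7275 × 196.97 = 143.3 g.
Efficiency = m_actual / m_theo = 120 / 143.3 = 83.7 %.

83.7 %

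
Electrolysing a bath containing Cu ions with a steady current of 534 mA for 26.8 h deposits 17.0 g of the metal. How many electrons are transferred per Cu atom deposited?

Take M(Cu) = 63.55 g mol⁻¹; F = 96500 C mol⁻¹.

2

Q = I·t = 0.5340 A × 96480 s = 51520 C, so n(e⁻) = 51520/96500 = 0.5339 mol.
n(Cu) deposited = 17.0 / 63.55 = 0.2675 mol.
Electrons per atom = n(e⁻)/n(Cu) = 0.5339 / 0.2675 = 2.00 ≈ 2, so the ion is Cu²⁺.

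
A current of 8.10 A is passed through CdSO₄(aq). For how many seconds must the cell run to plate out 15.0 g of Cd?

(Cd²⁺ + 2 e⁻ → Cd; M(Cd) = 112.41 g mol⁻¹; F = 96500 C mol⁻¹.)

n(Cd) = m/M = 15.0 / 112.41 = 0.1334 mol.
Each Cd atom requires 2 electrons, so n(e⁻) = 2 × 0.1334 = 0.2669 mol.
Q = n(e⁻)·F = 0.2669 × 96500 = 25750 C.
t = Q/I = 25750 / 8.100 A = 3179 s.

3180 s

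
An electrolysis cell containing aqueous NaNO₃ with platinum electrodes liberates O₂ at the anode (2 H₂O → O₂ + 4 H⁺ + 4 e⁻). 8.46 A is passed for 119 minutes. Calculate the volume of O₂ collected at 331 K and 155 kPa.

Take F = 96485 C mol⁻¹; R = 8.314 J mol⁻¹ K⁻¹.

Q = I·t = 8.460 A × 7140.0 s = 60400 C.
n(e⁻) = Q/F = 60400 / 96485 = 0.6260 mol.
4 electrons are transferred per O₂ molecule, so n(O₂) = 0.6260 / 4 = 0.1565 mol.
V = nRT/P = (0.1565 × 8.314 × 331) / (155 × 10³ Pa) = 0.00278 m³ = 2.78 L.

2.78 L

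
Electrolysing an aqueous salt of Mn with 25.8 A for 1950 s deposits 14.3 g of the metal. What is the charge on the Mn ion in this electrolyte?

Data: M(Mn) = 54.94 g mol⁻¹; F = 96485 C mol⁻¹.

+2

Q = I·t = 25.80 A × 1950.0 s = 50310 C, so n(e⁻) = 50310/96485 = 0.5214 mol.
n(Mn) deposited = 14.3 / 54.94 = 0.2603 mol.
Electrons per atom = n(e⁻)/n(Mn) = 0.5214 / 0.2603 = 2.00 ≈ 2, so the ion is Mn²⁺.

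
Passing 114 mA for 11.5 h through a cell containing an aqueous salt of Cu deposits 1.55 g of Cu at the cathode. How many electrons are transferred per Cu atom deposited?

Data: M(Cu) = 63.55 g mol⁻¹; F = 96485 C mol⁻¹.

Q = I·t = 0.1140 A × 41400 s = 4720 C, so n(e⁻) = 4720/96485 = 0.04892 mol.
n(Cu) deposited = 1.55 / 63.55 = 0.02439 mol.
Electrons per atom = n(e⁻)/n(Cu) = 0.04892 / 0.02439 = 2.01 ≈ 2, so the ion is Cu²⁺.

2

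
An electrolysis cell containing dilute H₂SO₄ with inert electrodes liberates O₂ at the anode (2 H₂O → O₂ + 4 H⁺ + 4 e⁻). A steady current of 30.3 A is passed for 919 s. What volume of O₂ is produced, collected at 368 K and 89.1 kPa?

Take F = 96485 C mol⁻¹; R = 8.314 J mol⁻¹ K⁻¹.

Q = I·t = 30.30 A × 919.00 s = 27850 C.
n(e⁻) = Q/F = 27850 / 96485 = 0.2886 mol.
4 electrons are transferred per O₂ molecule, so n(O₂) = 0.2886 / 4 = 0.07215 mol.
V = nRT/P = (0.07215 × 8.314 × 368) / (89.1 × 10³ Pa) = 0.00248 m³ = 2.48 L.

2.48 L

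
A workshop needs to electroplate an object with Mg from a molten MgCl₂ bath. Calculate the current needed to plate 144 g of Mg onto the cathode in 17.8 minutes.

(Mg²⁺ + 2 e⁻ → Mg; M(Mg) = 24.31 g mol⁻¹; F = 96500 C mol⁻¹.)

1070 A

n(Mg) = 144 / 24.31 = 5.923 mol.
n(e⁻) = 2 × 5.923 = 11.85 mol.
Q = n(e⁻)·F = 11.85 × 96500 = 1143000 C.
I = Q/t = 1143000 / 1068.0 s = 1070 A.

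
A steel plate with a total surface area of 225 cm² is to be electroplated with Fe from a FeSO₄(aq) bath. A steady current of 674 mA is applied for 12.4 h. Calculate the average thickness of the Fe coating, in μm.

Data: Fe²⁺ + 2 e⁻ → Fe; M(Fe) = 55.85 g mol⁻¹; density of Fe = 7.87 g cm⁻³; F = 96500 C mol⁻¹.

49.2 μm

Q = I·t = 0.6740 × 44640 = 30090 C; n(e⁻) = 0.3118 mol.
n(Fe) = n(e⁻)/2 = 0.1559 mol, so m = 0.1559 × 55.85 = 8.707 g.
Volume = m/ρ = 8.707 / 7.87 = 1.106 cm³.
Thickness = V/A = 1.106 / 225 = 0.00492 cm = 49.2 μm.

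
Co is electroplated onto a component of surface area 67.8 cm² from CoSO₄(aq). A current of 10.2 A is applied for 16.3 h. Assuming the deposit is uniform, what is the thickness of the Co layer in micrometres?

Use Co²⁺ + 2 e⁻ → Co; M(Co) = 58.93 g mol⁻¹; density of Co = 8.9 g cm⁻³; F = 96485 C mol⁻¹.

3030 μm

Q = I·t = 10.20 × 58680 = 598500 C; n(e⁻) = 6.203 mol.
n(Co) = n(e⁻)/2 = 3.102 mol, so m = 3.102 × 58.93 = 182.8 g.
Volume = m/ρ = 182.8 / 8.9 = 20.54 cm³.
Thickness = V/A = 20.54 / 67.8 = 0.303 cm = 3030 μm.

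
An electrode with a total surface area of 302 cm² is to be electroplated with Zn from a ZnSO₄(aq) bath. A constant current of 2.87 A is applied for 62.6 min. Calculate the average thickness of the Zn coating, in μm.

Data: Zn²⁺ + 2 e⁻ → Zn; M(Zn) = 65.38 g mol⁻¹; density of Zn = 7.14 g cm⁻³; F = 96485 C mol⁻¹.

16.9 μm

Q = I·t = 2.870 × 3756.0 = 10780 C; n(e⁻) = 0.1117 mol.
n(Zn) = n(e⁻)/2 = 0.05586 mol, so m = 0.05586 × 65.38 = 3.652 g.
Volume = m/ρ = 3.652 / 7.14 = 0.5115 cm³.
Thickness = V/A = 0.5115 / 302 = 0.00169 cm = 16.9 μm.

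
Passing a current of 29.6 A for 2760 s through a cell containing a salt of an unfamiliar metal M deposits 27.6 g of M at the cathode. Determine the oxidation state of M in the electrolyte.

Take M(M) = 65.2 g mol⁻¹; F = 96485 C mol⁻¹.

+2

Q = I·t = 29.60 A × 2760.0 s = 81700 C, so n(e⁻) = 81700/96485 = 0.8467 mol.
n(M) deposited = 27.6 / 65.2 = 0.4233 mol.
Electrons per atom = n(e⁻)/n(M) = 0.8467 / 0.4233 = 2.00 ≈ 2, so the ion is M²⁺.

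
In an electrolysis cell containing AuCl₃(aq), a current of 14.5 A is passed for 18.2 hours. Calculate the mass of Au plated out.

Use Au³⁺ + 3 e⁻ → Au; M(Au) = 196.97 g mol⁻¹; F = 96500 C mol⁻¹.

Q = I·t = 14.50 A × 65520 s = 950000 C.
n(e⁻) = Q/F = 950000 / 96500 = 9.845 mol.
Au³⁺ + 3 e⁻ → Au, so n(Au) = n(e⁻)/3 = 3.282 mol.
m = n·M = 3.282 × 196.97 = 646 g.

646 g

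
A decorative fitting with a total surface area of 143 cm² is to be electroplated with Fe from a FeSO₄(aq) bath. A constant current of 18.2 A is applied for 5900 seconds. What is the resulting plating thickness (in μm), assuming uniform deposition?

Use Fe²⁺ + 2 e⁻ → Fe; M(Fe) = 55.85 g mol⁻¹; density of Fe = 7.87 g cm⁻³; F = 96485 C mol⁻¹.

Q = I·t = 18.20 × 5900.0 = 107400 C; n(e⁻) = 1.113 mol.
n(Fe) = n(e⁻)/2 = 0.5565 mol, so m = 0.5565 × 55.85 = 31.08 g.
Volume = m/ρ = 31.08 / 7.87 = 3.949 cm³.
Thickness = V/A = 3.949 / 143 = 0.0276 cm = 276 μm.

276 μm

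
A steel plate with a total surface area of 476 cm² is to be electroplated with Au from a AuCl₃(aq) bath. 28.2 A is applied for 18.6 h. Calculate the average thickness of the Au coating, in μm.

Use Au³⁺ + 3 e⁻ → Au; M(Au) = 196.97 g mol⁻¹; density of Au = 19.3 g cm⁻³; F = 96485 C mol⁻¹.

1400 μm

Q = I·t = 28.20 × 66960 = 1888000 C; n(e⁻) = 19.57 mol.
n(Au) = n(e⁻)/3 = 6.524 mol, so m = 6.524 × 196.97 = 1285 g.
Volume = m/ρ = 1285 / 19.3 = 66.58 cm³.
Thickness = V/A = 66.58 / 476 = 0.140 cm = 1400 μm.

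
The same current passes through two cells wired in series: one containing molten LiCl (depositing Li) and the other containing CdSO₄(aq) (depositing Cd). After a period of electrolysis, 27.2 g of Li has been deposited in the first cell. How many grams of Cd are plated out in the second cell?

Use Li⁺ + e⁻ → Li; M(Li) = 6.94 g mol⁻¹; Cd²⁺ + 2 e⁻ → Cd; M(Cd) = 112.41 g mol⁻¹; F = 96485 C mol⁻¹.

220 g

n(Li) = 27.2 / 6.94 = 3.919 mol.
Since Li⁺ + e⁻ → Li, n(e⁻) passed = 1 × 3.919 = 3.919 mol.
Cells in series carry the same charge, so the same 3.919 mol of electrons passes through cell 2.
Cd²⁺ + 2 e⁻ → Cd, so n(Cd) = 3.919 / 2 = 1.960 mol.
m(Cd) = 1.960 × 112.41 = 220 g.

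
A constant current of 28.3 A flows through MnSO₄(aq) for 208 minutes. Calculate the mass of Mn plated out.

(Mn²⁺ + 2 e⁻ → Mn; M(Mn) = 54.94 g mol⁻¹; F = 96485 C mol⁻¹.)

Q = I·t = 28.30 A × 12480 s = 353200 C.
n(e⁻) = Q/F = 353200 / 96485 = 3.661 mol.
Mn²⁺ + 2 e⁻ → Mn, so n(Mn) = n(e⁻)/2 = 1.830 mol.
m = n·M = 1.830 × 54.94 = 101 g.

101 g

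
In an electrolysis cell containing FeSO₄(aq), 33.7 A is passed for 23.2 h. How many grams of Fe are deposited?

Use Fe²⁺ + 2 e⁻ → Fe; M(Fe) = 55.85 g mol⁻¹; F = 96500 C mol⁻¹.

Q = I·t = 33.70 A × 83520 s = 2815000 C.
n(e⁻) = Q/F = 2815000 / 96500 = 29.17 mol.
Fe²⁺ + 2 e⁻ → Fe, so n(Fe) = n(e⁻)/2 = 14.58 mol.
m = n·M = 14.58 × 55.85 = 814 g.

814 g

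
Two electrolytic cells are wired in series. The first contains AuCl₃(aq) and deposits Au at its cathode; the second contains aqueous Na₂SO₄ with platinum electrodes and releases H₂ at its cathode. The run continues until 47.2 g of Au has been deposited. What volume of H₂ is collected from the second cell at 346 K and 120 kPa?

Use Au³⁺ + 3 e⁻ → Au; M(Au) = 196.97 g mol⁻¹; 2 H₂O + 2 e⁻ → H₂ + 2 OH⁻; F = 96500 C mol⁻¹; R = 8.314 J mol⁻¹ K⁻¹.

8.62 L

n(Au) = 47.2 / 196.97 = 0.2396 mol, so n(e⁻) = 3 × 0.2396 = 0.7189 mol.
The cells are in series, so the same 0.7189 mol of electrons passes through the second cell.
2 H₂O + 2 e⁻ → H₂ + 2 OH⁻ — 2 mol e⁻ per mol H₂, so n(H₂) = 0.7189/2 = 0.3594 mol.
V = nRT/P = (0.3594 × 8.314 × 346) / (120 × 10³) = 0.00862 m³ = 8.62 L.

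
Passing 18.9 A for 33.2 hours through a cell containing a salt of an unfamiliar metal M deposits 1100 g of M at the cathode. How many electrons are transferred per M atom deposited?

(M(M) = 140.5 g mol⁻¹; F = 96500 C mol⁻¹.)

Q = I·t = 18.90 A × 119520 s = 2259000 C, so n(e⁻) = 2259000/96500 = 23.41 mol.
n(M) deposited = 1100 / 140.5 = 7.829 mol.
Electrons per atom = n(e⁻)/n(M) = 23.41 / 7.829 = 2.99 ≈ 3, so the ion is M³⁺.

3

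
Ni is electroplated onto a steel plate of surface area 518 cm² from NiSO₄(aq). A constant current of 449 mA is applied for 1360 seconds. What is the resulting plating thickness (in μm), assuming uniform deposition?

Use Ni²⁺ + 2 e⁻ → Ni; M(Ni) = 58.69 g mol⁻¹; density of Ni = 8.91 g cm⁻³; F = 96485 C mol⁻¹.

Q = I·t = 0.4490 × 1360.0 = 610.6 C; n(e⁻) = 0.006329 mol.
n(Ni) = n(e⁻)/2 = 0.003164 mol, so m = 0.003164 × 58.69 = 0.1857 g.
Volume = m/ρ = 0.1857 / 8.91 = 0.02084 cm³.
Thickness = V/A = 0.02084 / 518 = 4.02 × 10⁻⁵ cm = 0.402 μm.

0.402 μm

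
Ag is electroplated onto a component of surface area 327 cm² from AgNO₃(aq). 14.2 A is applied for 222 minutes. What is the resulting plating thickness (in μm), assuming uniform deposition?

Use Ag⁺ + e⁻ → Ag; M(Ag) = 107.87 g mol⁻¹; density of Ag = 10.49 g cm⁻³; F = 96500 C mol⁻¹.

616 μm

Q = I·t = 14.20 × 13320 = 189100 C; n(e⁻) = 1.960 mol.
n(Ag) = n(e⁻)/1 = 1.960 mol, so m = 1.960 × 107.87 = 211.4 g.
Volume = m/ρ = 211.4 / 10.49 = 20.16 cm³.
Thickness = V/A = 20.16 / 327 = 0.0616 cm = 616 μm.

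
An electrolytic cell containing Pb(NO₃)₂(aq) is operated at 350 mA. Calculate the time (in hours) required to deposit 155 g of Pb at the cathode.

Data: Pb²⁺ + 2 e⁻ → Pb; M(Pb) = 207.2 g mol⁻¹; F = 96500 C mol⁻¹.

115 h

n(Pb) = m/M = 155 / 207.2 = 0.7481 mol.
Each Pb atom requires 2 electrons, so n(e⁻) = 2 × 0.7481 = 1.496 mol.
Q = n(e⁻)·F = 1.496 × 96500 = 144400 C.
t = Q/I = 144400 / 0.3500 A = 412500 s = 115 h.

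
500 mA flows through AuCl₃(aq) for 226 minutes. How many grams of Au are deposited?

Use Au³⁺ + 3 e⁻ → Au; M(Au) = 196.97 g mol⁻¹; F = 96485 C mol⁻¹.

Q = I·t = 0.5000 A × 13560 s = 6780 C.
n(e⁻) = Q/F = 6780 / 96485 = 0.07027 mol.
Au³⁺ + 3 e⁻ → Au, so n(Au) = n(e⁻)/3 = 0.02342 mol.
m = n·M = 0.02342 × 196.97 = 4.61 g.

4.61 g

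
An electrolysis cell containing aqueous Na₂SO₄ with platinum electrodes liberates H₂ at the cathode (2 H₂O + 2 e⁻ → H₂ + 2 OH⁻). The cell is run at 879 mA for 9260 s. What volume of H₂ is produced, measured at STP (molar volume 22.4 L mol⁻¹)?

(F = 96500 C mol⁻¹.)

0.945 L

Q = I·t = 0.8790 A × 9260.0 s = 8140 C.
n(e⁻) = Q/F = 8140 / 96500 = 0.08435 mol.
2 electrons are transferred per H₂ molecule, so n(H₂) = 0.08435 / 2 = 0.04217 mol.
V = n × V_m = 0.04217 × 22.4 = 0.945 L.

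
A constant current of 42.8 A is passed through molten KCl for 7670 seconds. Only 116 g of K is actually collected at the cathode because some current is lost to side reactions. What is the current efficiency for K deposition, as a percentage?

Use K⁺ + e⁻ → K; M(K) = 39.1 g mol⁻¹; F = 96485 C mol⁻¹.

Q = I·t = 42.80 × 7670.0 = 328300 C; n(e⁻) = 328300/96485 = 3.402 mol.
Theoretical n(K) = n(e⁻)/1 = 3.402 mol, i.e. m_theo = 3.402 × 39.1 = 133.0 g.
Efficiency = m_actual / m_theo = 116 / 133.0 = 87.2 %.

87.2 %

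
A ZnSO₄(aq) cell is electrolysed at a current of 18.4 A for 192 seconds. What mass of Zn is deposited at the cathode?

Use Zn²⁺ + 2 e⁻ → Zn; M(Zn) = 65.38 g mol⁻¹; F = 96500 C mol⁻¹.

1.20 g

Q = I·t = 18.40 A × 192.00 s = 3533 C.
n(e⁻) = Q/F = 3533 / 96500 = 0.03661 mol.
Zn²⁺ + 2 e⁻ → Zn, so n(Zn) = n(e⁻)/2 = 0.01830 mol.
m = n·M = 0.01830 × 65.38 = 1.20 g.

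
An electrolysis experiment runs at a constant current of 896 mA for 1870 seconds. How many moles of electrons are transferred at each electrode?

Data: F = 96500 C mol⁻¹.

Q = I·t = 0.8960 A × 1870.0 s = 1676 C.
n(e⁻) = Q/F = 1676 / 96500 = 0.0174 mol.

0.0174 mol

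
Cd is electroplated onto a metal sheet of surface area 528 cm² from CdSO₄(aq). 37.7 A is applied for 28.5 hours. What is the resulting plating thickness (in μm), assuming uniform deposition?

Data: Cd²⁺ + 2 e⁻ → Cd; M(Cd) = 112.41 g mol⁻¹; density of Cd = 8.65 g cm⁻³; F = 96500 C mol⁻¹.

Q = I·t = 37.70 × 102600 = 3868000 C; n(e⁻) = 40.08 mol.
n(Cd) = n(e⁻)/2 = 20.04 mol, so m = 20.04 × 112.41 = 2253 g.
Volume = m/ρ = 2253 / 8.65 = 260.4 cm³.
Thickness = V/A = 260.4 / 528 = 0.493 cm = 4930 μm.

4930 μm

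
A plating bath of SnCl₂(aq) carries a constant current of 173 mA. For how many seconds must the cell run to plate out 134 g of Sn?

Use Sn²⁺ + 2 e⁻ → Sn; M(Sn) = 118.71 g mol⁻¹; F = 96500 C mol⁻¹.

1.26 × 10⁶ s

n(Sn) = m/M = 134 / 118.71 = 1.129 mol.
Each Sn atom requires 2 electrons, so n(e⁻) = 2 × 1.129 = 2.258 mol.
Q = n(e⁻)·F = 2.258 × 96500 = 217900 C.
t = Q/I = 217900 / 0.1730 A = 1259000 s.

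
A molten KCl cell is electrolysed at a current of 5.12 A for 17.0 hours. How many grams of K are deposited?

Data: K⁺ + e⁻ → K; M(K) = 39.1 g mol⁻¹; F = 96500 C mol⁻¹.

127 g

Q = I·t = 5.120 A × 61200 s = 313300 C.
n(e⁻) = Q/F = 313300 / 96500 = 3.247 mol.
K⁺ + e⁻ → K, so n(K) = n(e⁻)/1 = 3.247 mol.
m = n·M = 3.247 × 39.1 = 127 g.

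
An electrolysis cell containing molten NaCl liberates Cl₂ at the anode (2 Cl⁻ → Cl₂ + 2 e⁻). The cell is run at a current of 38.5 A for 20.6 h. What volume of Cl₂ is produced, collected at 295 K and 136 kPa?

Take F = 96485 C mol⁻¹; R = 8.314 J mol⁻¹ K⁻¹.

267 L

Q = I·t = 38.50 A × 74160 s = 2855000 C.
n(e⁻) = Q/F = 2855000 / 96485 = 29.59 mol.
2 electrons are transferred per Cl₂ molecule, so n(Cl₂) = 29.59 / 2 = 14.80 mol.
V = nRT/P = (14.80 × 8.314 × 295) / (136 × 10³ Pa) = 0.267 m³ = 267 L.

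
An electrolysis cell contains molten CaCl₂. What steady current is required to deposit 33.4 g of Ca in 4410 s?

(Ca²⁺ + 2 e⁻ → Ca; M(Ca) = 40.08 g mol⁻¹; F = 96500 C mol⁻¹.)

36.5 A

n(Ca) = 33.4 / 40.08 = 0.8333 mol.
n(e⁻) = 2 × 0.8333 = 1.667 mol.
Q = n(e⁻)·F = 1.667 × 96500 = 160800 C.
I = Q/t = 160800 / 4410.0 s = 36.5 A.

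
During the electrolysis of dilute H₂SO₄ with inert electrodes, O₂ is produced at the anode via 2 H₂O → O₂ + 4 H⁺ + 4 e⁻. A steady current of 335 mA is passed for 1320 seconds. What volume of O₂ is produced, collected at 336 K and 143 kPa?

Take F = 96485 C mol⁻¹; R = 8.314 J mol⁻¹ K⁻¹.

Q = I·t = 0.3350 A × 1320.0 s = 442.2 C.
n(e⁻) = Q/F = 442.2 / 96485 = 0.004583 mol.
4 electrons are transferred per O₂ molecule, so n(O₂) = 0.004583 / 4 = 0.001146 mol.
V = nRT/P = (0.001146 × 8.314 × 336) / (143 × 10³ Pa) = 2.24 × 10⁻⁵ m³ = 0.0224 L.

0.0224 L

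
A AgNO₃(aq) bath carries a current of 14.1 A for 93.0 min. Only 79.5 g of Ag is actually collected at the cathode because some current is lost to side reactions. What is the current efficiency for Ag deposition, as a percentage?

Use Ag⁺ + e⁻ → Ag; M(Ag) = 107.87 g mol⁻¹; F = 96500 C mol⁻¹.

Q = I·t = 14.10 × 5580.0 = 78680 C; n(e⁻) = 78680/96500 = 0.8153 mol.
Theoretical n(Ag) = n(e⁻)/1 = 0.8153 mol, i.e. m_theo = 0.8153 × 107.87 = 87.95 g.
Efficiency = m_actual / m_theo = 79.5 / 87.95 = 90.4 %.

90.4 %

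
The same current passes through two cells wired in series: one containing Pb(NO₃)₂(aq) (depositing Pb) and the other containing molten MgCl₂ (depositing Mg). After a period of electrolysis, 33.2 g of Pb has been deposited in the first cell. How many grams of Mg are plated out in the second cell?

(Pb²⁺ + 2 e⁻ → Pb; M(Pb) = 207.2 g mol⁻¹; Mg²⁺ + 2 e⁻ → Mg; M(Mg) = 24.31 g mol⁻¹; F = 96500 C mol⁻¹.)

3.90 g

n(Pb) = 33.2 / 207.2 = 0.1602 mol.
Since Pb²⁺ + 2 e⁻ → Pb, n(e⁻) passed = 2 × 0.1602 = 0.3205 mol.
Cells in series carry the same charge, so the same 0.3205 mol of electrons passes through cell 2.
Mg²⁺ + 2 e⁻ → Mg, so n(Mg) = 0.3205 / 2 = 0.1602 mol.
m(Mg) = 0.1602 × 24.31 = 3.90 g.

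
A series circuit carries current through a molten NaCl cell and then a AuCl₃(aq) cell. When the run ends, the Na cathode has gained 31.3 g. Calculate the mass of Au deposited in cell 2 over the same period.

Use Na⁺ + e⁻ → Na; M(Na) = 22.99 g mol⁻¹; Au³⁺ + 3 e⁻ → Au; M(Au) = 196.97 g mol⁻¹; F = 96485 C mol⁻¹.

n(Na) = 31.3 / 22.99 = 1.361 mol.
Since Na⁺ + e⁻ → Na, n(e⁻) passed = 1 × 1.361 = 1.361 mol.
Cells in series carry the same charge, so the same 1.361 mol of electrons passes through cell 2.
Au³⁺ + 3 e⁻ → Au, so n(Au) = 1.361 / 3 = 0.4538 mol.
m(Au) = 0.4538 × 196.97 = 89.4 g.

89.4 g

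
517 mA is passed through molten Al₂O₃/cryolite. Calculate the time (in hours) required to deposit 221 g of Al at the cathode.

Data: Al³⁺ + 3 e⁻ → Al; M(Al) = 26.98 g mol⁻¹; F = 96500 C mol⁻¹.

n(Al) = m/M = 221 / 26.98 = 8.191 mol.
Each Al atom requires 3 electrons, so n(e⁻) = 3 × 8.191 = 24.57 mol.
Q = n(e⁻)·F = 24.57 × 96500 = 2371000 C.
t = Q/I = 2371000 / 0.5170 A = 4587000 s = 1270 h.

1270 h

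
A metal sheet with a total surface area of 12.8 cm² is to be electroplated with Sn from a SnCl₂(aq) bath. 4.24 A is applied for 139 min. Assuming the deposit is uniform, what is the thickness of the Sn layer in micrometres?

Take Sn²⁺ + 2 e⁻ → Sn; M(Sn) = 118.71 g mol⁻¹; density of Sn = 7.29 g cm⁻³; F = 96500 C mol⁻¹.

2330 μm

Q = I·t = 4.240 × 8340.0 = 35360 C; n(e⁻) = 0.3664 mol.
n(Sn) = n(e⁻)/2 = 0.1832 mol, so m = 0.1832 × 118.71 = 21.75 g.
Volume = m/ρ = 21.75 / 7.29 = 2.984 cm³.
Thickness = V/A = 2.984 / 12.8 = 0.233 cm = 2330 μm.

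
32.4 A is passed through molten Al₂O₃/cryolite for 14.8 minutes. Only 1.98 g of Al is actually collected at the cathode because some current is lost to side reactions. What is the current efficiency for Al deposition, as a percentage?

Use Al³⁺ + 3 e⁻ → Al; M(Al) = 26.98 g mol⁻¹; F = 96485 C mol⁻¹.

Q = I·t = 32.40 × 888.00 = 28770 C; n(e⁻) = 28770/96485 = 0.2982 mol.
Theoretical n(Al) = n(e⁻)/3 = 0.09940 mol, i.e. m_theo = 0.09940 × 26.98 = 2.682 g.
Efficiency = m_actual / m_theo = 1.98 / 2.682 = 73.8 %.

73.8 %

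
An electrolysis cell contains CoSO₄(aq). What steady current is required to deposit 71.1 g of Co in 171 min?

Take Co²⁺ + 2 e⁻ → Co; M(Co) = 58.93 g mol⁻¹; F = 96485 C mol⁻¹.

22.7 A

n(Co) = 71.1 / 58.93 = 1.207 mol.
n(e⁻) = 2 × 1.207 = 2.413 mol.
Q = n(e⁻)·F = 2.413 × 96485 = 232800 C.
I = Q/t = 232800 / 10260 s = 22.7 A.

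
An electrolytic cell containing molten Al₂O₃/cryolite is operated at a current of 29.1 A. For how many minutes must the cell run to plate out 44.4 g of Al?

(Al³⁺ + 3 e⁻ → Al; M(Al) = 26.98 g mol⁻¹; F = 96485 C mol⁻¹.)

273 min

n(Al) = m/M = 44.4 / 26.98 = 1.646 mol.
Each Al atom requires 3 electrons, so n(e⁻) = 3 × 1.646 = 4.937 mol.
Q = n(e⁻)·F = 4.937 × 96485 = 476300 C.
t = Q/I = 476300 / 29.10 A = 16370 s = 273 min.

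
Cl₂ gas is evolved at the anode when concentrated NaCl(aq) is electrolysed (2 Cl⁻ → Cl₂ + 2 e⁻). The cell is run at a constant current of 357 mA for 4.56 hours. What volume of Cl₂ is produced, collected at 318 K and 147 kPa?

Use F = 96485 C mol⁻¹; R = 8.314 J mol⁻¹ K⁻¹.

Q = I·t = 0.3570 A × 16416 s = 5861 C.
n(e⁻) = Q/F = 5861 / 96485 = 0.06074 mol.
2 electrons are transferred per Cl₂ molecule, so n(Cl₂) = 0.06074 / 2 = 0.03037 mol.
V = nRT/P = (0.03037 × 8.314 × 318) / (147 × 10³ Pa) = 5.46 × 10⁻⁴ m³ = 0.546 L.

0.546 L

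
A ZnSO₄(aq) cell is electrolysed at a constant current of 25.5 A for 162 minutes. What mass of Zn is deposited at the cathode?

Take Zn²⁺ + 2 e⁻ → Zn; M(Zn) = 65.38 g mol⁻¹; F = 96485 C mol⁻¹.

Q = I·t = 25.50 A × 9720.0 s = 247900 C.
n(e⁻) = Q/F = 247900 / 96485 = 2.569 mol.
Zn²⁺ + 2 e⁻ → Zn, so n(Zn) = n(e⁻)/2 = 1.284 mol.
m = n·M = 1.284 × 65.38 = 84.0 g.

84.0 g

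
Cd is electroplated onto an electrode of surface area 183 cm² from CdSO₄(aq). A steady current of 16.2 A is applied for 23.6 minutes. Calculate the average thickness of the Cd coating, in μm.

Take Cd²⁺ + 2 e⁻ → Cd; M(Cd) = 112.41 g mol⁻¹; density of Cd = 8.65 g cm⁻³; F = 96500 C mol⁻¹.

84.4 μm

Q = I·t = 16.20 × 1416.0 = 22940 C; n(e⁻) = 0.2377 mol.
n(Cd) = n(e⁻)/2 = 0.1189 mol, so m = 0.1189 × 112.41 = 13.36 g.
Volume = m/ρ = 13.36 / 8.65 = 1.545 cm³.
Thickness = V/A = 1.545 / 183 = 0.00844 cm = 84.4 μm.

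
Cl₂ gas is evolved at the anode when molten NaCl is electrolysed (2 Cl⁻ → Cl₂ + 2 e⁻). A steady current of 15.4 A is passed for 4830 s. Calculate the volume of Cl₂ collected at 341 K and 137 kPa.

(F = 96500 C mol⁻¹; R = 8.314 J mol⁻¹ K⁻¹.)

Q = I·t = 15.40 A × 4830.0 s = 74380 C.
n(e⁻) = Q/F = 74380 / 96500 = 0.7708 mol.
2 electrons are transferred per Cl₂ molecule, so n(Cl₂) = 0.7708 / 2 = 0.3854 mol.
V = nRT/P = (0.3854 × 8.314 × 341) / (137 × 10³ Pa) = 0.00798 m³ = 7.98 L.

7.98 L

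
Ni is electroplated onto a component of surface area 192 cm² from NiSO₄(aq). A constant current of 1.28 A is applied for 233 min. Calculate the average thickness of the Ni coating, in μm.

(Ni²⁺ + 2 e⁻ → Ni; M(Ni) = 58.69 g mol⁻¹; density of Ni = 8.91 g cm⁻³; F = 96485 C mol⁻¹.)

Q = I·t = 1.280 × 13980 = 17890 C; n(e⁻) = 0.1855 mol.
n(Ni) = n(e⁻)/2 = 0.09273 mol, so m = 0.09273 × 58.69 = 5.442 g.
Volume = m/ρ = 5.442 / 8.91 = 0.6108 cm³.
Thickness = V/A = 0.6108 / 192 = 0.00318 cm = 31.8 μm.

31.8 μm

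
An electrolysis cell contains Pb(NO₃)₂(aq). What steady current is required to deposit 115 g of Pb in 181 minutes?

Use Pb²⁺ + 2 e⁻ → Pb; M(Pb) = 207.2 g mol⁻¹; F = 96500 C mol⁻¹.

9.86 A

n(Pb) = 115 / 207.2 = 0.5550 mol.
n(e⁻) = 2 × 0.5550 = 1.110 mol.
Q = n(e⁻)·F = 1.110 × 96500 = 107100 C.
I = Q/t = 107100 / 10860 s = 9.86 A.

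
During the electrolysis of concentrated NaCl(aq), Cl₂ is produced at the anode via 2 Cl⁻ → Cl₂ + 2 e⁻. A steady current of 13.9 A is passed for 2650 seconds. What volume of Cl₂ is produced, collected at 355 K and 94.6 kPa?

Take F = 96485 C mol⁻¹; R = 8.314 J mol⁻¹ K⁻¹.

5.96 L

Q = I·t = 13.90 A × 2650.0 s = 36840 C.
n(e⁻) = Q/F = 36840 / 96485 = 0.3818 mol.
2 electrons are transferred per Cl₂ molecule, so n(Cl₂) = 0.3818 / 2 = 0.1909 mol.
V = nRT/P = (0.1909 × 8.314 × 355) / (94.6 × 10³ Pa) = 0.00596 m³ = 5.96 L.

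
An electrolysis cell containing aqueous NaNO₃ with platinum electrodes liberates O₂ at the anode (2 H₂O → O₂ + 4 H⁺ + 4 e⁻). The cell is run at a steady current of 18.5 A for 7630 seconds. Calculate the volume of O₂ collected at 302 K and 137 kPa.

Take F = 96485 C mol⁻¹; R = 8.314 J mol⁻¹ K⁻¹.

6.70 L

Q = I·t = 18.50 A × 7630.0 s = 141200 C.
n(e⁻) = Q/F = 141200 / 96485 = 1.463 mol.
4 electrons are transferred per O₂ molecule, so n(O₂) = 1.463 / 4 = 0.3657 mol.
V = nRT/P = (0.3657 × 8.314 × 302) / (137 × 10³ Pa) = 0.00670 m³ = 6.70 L.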